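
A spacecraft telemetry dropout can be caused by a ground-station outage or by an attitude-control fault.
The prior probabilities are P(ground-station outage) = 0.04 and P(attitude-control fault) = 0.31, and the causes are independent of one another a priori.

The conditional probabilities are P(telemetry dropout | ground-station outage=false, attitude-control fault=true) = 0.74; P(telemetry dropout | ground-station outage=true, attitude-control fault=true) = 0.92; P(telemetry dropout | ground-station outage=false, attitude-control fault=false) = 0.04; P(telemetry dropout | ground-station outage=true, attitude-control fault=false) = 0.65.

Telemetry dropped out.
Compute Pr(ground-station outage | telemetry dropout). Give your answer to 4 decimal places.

Pr(ground-station outage | telemetry dropout) ≈ 0.1063

For the numerator, keep only ground-station outage=true terms: 0.017940 + 0.011408 = 0.029348
The normalizing constant is 0.04×0.96×0.69 + 0.74×0.96×0.31 + 0.65×0.04×0.69 + 0.92×0.04×0.31 = 0.276068
P(ground-station outage | telemetry dropout) = 0.029348/0.276068 ≈ 0.1063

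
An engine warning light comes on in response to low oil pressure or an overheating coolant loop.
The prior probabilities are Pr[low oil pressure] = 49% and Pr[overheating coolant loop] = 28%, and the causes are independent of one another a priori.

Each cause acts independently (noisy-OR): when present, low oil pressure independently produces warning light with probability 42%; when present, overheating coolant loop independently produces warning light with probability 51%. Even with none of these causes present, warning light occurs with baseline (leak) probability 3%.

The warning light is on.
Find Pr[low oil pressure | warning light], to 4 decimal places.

Under noisy-OR, P(warning light | causes) = 1 − (1−0.03)·∏(1−qᵢ) over the active causes.
By total probability over the 4 (low oil pressure, overheating coolant loop) configurations:
  P(warning light) = 0.03·0.51·0.72 + 0.5247·0.51·0.28 + 0.4374·0.49·0.72 + 0.724326·0.49·0.28
        = 0.011016 + 0.074927 + 0.154315 + 0.099378 = 0.339636
Configurations with low oil pressure contribute 0.253693, so
  P(low oil pressure | warning light) = 0.253693 / 0.339636 ≈ 0.7470

Pr[low oil pressure | warning light] ≈ 0.7470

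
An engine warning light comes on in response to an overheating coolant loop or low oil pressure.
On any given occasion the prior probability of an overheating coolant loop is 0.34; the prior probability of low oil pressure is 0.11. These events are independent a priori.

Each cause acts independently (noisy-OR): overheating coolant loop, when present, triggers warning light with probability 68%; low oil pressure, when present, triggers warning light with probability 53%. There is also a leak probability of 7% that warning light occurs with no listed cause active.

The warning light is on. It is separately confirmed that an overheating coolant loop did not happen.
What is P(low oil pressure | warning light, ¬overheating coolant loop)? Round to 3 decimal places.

P(low oil pressure | warning light, ¬overheating coolant loop) ≈ 0.498

Under noisy-OR, P(warning light | causes) = 1 − (1−0.07)·∏(1−qᵢ) over the active causes.
Enumerate both values of low oil pressure and weight by the priors:
  P(warning light | ¬overheating coolant loop) = 0.07*0.89 + 0.5629*0.11
        = 0.062300 + 0.061919 = 0.124219
The terms with low oil pressure present sum to 0.061919, so
  P(low oil pressure | warning light, ¬overheating coolant loop) = 0.061919 / 0.124219 ≈ 0.498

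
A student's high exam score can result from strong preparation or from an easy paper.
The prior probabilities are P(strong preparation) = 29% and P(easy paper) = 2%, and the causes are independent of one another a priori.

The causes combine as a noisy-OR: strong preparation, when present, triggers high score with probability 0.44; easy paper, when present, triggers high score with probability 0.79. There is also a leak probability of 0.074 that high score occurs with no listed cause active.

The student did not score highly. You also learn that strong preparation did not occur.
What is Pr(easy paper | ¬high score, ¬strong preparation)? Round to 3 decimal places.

Pr(easy paper | ¬high score, ¬strong preparation) ≈ 0.004

Under noisy-OR, P(high score | causes) = 1 − (1−0.074)·∏(1−qᵢ) over the active causes.
By total probability over both values of easy paper:
  P(¬high score | ¬strong preparation) = 0.926·0.98 + 0.19446·0.02
        = 0.907480 + 0.003889 = 0.911369
The terms with easy paper present sum to 0.003889, so
  P(easy paper | ¬high score, ¬strong preparation) = 0.003889 / 0.911369 ≈ 0.004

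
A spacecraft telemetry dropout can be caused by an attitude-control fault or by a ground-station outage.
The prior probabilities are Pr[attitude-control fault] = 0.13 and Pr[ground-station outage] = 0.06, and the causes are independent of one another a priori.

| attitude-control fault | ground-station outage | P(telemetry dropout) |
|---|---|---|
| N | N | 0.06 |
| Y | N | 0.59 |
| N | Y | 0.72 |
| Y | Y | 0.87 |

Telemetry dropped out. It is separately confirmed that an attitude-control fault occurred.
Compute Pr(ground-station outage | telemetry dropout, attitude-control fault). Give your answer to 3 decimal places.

Numerator (weight on configurations with ground-station outage): 0.87×0.06 = 0.052200
Normalizer over all consistent configurations: 0.59×0.94 + 0.87×0.06 = 0.606800
Posterior = 0.052200 / 0.606800 ≈ 0.086

Pr(ground-station outage | telemetry dropout, attitude-control fault) ≈ 0.086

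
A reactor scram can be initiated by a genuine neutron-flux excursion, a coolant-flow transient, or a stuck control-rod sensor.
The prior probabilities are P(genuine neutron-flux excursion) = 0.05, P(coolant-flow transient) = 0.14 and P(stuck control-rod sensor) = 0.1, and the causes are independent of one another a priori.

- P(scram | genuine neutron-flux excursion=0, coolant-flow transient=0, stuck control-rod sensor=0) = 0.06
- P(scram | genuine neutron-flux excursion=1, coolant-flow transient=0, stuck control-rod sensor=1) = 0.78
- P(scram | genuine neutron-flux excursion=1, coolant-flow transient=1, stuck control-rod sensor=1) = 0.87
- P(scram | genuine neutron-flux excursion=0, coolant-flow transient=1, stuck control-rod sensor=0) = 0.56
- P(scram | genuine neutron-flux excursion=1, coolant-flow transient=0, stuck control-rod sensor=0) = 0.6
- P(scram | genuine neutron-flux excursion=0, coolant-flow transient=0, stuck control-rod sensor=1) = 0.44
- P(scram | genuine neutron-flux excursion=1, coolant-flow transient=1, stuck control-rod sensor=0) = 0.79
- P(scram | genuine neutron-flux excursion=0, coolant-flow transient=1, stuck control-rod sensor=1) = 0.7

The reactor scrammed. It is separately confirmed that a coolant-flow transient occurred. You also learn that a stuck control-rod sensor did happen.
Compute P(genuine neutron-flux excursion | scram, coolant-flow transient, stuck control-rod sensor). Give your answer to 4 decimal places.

P(genuine neutron-flux excursion | scram, coolant-flow transient, stuck control-rod sensor) ≈ 0.0614

Sum P(scram|·) weighted by the priors over both values of genuine neutron-flux excursion:
  P(scram | coolant-flow transient, stuck control-rod sensor) = 0.7×0.95 + 0.87×0.05
        = 0.665000 + 0.043500 = 0.708500
Configurations with genuine neutron-flux excursion contribute 0.043500, so
  P(genuine neutron-flux excursion | scram, coolant-flow transient, stuck control-rod sensor) = 0.043500 / 0.708500 ≈ 0.0614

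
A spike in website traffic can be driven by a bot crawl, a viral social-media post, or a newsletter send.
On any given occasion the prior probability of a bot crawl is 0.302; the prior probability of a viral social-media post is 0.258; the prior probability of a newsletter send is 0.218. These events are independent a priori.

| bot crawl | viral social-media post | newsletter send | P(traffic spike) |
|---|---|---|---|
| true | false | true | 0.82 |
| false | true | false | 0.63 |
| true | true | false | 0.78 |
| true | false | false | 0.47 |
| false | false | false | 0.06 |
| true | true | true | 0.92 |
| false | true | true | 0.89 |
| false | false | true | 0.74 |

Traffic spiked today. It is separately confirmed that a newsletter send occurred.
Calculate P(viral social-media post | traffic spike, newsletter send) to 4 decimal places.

Enumerate the 4 (bot crawl, viral social-media post) configurations and weight by the priors:
  P(traffic spike | newsletter send) = 0.74·0.698·0.742 + 0.89·0.698·0.258 + 0.82·0.302·0.742 + 0.92·0.302·0.258
        = 0.383258 + 0.160275 + 0.183749 + 0.071683 = 0.798965
Configurations with viral social-media post contribute 0.231958, so
  P(viral social-media post | traffic spike, newsletter send) = 0.231958 / 0.798965 ≈ 0.2903

P(viral social-media post | traffic spike, newsletter send) ≈ 0.2903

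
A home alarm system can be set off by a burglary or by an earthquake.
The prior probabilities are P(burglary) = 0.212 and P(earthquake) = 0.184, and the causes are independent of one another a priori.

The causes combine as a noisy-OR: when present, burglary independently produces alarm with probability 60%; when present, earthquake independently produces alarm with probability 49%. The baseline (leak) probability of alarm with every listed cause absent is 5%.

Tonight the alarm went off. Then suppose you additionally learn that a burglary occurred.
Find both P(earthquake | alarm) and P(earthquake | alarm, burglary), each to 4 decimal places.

Under noisy-OR, P(alarm | causes) = 1 − (1−0.05)·∏(1−qᵢ) over the active causes.
Enumerate the 4 (burglary, earthquake) configurations and weight by the priors:
  P(alarm) = 0.05×0.788×0.816 + 0.5155×0.788×0.184 + 0.62×0.212×0.816 + 0.8062×0.212×0.184
        = 0.032150 + 0.074743 + 0.107255 + 0.031448 = 0.245596
The terms with earthquake present sum to 0.106191, so
  P(earthquake | alarm) = 0.106191 / 0.245596 ≈ 0.4324

Now also conditioning on burglary=true:
For the numerator, keep only earthquake=true terms: 0.8062·0.184 = 0.148341
Normalizer over all consistent configurations: 0.62·0.816 + 0.8062·0.184 = 0.654261
Posterior = 0.148341 / 0.654261 ≈ 0.2267

P(earthquake | alarm) ≈ 0.4324; P(earthquake | alarm, burglary) ≈ 0.2267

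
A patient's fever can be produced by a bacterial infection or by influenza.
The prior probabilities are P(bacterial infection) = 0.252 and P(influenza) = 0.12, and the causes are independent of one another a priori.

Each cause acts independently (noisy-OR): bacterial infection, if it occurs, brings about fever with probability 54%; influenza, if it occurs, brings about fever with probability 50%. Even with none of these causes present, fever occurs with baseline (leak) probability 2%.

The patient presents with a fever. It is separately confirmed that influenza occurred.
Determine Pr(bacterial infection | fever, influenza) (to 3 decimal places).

Under noisy-OR, P(fever | causes) = 1 − (1−0.02)·∏(1−qᵢ) over the active causes.
Numerator (weight on configurations with bacterial infection): 0.7746·0.252 = 0.195199
The normalizing constant is 0.51·0.748 + 0.7746·0.252 = 0.576679
P(bacterial infection | fever, influenza) = 0.195199/0.576679 ≈ 0.338

Pr(bacterial infection | fever, influenza) ≈ 0.338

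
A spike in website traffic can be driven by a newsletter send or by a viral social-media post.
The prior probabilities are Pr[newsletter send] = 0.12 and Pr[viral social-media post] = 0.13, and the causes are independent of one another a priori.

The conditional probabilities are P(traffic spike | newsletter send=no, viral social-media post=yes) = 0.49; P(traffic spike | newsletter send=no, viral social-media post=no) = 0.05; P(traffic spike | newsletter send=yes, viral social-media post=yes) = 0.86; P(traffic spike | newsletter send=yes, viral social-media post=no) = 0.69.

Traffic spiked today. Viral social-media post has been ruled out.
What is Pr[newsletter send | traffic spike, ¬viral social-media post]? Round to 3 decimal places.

P(traffic spike | ¬viral social-media post) = 0.05×0.88 + 0.69×0.12 = 0.044000 + 0.082800 = 0.126800
The newsletter send-present share is 0.69×0.12 = 0.082800.
P(newsletter send | traffic spike, ¬viral social-media post) = 0.082800 / 0.126800 ≈ 0.653

Pr[newsletter send | traffic spike, ¬viral social-media post] ≈ 0.653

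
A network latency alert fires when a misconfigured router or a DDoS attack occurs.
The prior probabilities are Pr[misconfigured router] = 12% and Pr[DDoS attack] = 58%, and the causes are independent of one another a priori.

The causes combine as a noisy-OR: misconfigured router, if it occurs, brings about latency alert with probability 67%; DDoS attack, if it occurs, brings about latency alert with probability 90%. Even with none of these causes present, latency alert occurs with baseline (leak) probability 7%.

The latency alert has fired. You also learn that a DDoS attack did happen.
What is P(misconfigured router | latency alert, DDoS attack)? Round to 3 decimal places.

P(misconfigured router | latency alert, DDoS attack) ≈ 0.127

Under noisy-OR, P(latency alert | causes) = 1 − (1−0.07)·∏(1−qᵢ) over the active causes.
Enumerate both values of misconfigured router and weight by the priors:
  P(latency alert | DDoS attack) = 0.907*0.88 + 0.96931*0.12
        = 0.798160 + 0.116317 = 0.914477
Keeping only the misconfigured router-present terms gives 0.116317, so
  P(misconfigured router | latency alert, DDoS attack) = 0.116317 / 0.914477 ≈ 0.127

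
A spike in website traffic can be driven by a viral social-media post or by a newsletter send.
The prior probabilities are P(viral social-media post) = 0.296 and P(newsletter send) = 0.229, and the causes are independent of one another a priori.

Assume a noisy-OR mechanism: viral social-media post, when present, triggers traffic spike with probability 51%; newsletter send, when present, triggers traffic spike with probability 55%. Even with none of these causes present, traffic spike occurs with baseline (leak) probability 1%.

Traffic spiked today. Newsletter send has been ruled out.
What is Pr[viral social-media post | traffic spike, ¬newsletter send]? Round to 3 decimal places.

Pr[viral social-media post | traffic spike, ¬newsletter send] ≈ 0.956

Under noisy-OR, P(traffic spike | causes) = 1 − (1−0.01)·∏(1−qᵢ) over the active causes.
By total probability over both values of viral social-media post:
  P(traffic spike | ¬newsletter send) = 0.01·0.704 + 0.5149·0.296
        = 0.007040 + 0.152410 = 0.159450
Keeping only the viral social-media post-present terms gives 0.152410, so
  P(viral social-media post | traffic spike, ¬newsletter send) = 0.152410 / 0.159450 ≈ 0.956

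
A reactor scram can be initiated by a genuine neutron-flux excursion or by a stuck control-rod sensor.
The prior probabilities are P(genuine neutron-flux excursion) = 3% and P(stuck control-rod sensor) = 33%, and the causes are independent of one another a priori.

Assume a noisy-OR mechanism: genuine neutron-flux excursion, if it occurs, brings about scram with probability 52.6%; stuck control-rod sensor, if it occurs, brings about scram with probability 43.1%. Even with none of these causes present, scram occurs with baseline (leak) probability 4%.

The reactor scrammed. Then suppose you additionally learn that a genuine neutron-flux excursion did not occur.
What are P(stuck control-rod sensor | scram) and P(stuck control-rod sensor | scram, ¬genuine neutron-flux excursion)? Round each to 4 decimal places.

Under noisy-OR, P(scram | causes) = 1 − (1−0.04)·∏(1−qᵢ) over the active causes.
P(scram) = 0.04·0.97·0.67 + 0.45376·0.97·0.33 + 0.54496·0.03·0.67 + 0.741082·0.03·0.33 = 0.025996 + 0.145249 + 0.010954 + 0.007337 = 0.189536
Restricting to configurations with stuck control-rod sensor present: 0.145249 + 0.007337 = 0.152586.
Hence the posterior is 0.152586/0.189536 ≈ 0.8051.

With the extra evidence:
For the numerator, keep only stuck control-rod sensor=true terms: 0.45376·0.33 = 0.149741
The normalizing constant is 0.04·0.67 + 0.45376·0.33 = 0.176541
P(stuck control-rod sensor | scram, ¬genuine neutron-flux excursion) = 0.149741/0.176541 ≈ 0.8482

P(stuck control-rod sensor | scram) ≈ 0.8051; P(stuck control-rod sensor | scram, ¬genuine neutron-flux excursion) ≈ 0.8482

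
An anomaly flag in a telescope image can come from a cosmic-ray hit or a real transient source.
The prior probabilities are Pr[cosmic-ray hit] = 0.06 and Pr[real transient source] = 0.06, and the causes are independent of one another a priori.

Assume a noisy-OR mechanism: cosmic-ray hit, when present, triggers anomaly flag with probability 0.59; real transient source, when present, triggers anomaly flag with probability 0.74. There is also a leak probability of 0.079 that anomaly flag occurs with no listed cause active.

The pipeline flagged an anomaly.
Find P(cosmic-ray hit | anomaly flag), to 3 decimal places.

Under noisy-OR, P(anomaly flag | causes) = 1 − (1−0.079)·∏(1−qᵢ) over the active causes.
P(anomaly flag) = 0.079×0.94×0.94 + 0.76054×0.94×0.06 + 0.62239×0.06×0.94 + 0.901821×0.06×0.06 = 0.069804 + 0.042894 + 0.035103 + 0.003247 = 0.151048
The cosmic-ray hit-present share is 0.035103 + 0.003247 = 0.038350.
Hence the posterior is 0.038350/0.151048 ≈ 0.254.

P(cosmic-ray hit | anomaly flag) ≈ 0.254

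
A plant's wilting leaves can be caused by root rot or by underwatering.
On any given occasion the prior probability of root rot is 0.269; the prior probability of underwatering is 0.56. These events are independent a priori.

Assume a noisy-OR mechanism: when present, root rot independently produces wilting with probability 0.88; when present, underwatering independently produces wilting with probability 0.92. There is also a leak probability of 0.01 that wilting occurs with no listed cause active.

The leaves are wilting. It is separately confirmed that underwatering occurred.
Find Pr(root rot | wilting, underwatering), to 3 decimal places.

Under noisy-OR, P(wilting | causes) = 1 − (1−0.01)·∏(1−qᵢ) over the active causes.
For the numerator, keep only root rot=true terms: 0.990496*0.269 = 0.266443
Normalizer over all consistent configurations: 0.9208*0.731 + 0.990496*0.269 = 0.939548
Posterior = 0.266443 / 0.939548 ≈ 0.284

Pr(root rot | wilting, underwatering) ≈ 0.284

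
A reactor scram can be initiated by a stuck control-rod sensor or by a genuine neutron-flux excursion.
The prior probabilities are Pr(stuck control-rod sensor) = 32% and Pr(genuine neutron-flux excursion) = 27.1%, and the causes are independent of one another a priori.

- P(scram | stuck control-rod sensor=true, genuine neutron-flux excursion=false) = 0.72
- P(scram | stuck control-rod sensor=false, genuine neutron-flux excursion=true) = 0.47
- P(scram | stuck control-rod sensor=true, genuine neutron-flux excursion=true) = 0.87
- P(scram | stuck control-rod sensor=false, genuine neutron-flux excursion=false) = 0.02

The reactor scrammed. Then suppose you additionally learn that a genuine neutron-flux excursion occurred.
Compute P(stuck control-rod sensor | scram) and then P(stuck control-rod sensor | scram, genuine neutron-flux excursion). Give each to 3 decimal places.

P(stuck control-rod sensor | scram) ≈ 0.716; P(stuck control-rod sensor | scram, genuine neutron-flux excursion) ≈ 0.466

By total probability over the 4 (stuck control-rod sensor, genuine neutron-flux excursion) configurations:
  P(scram) = 0.02·0.68·0.729 + 0.47·0.68·0.271 + 0.72·0.32·0.729 + 0.87·0.32·0.271
        = 0.009914 + 0.086612 + 0.167962 + 0.075446 = 0.339934
Configurations with stuck control-rod sensor contribute 0.243408, so
  P(stuck control-rod sensor | scram) = 0.243408 / 0.339934 ≈ 0.716

Now also conditioning on genuine neutron-flux excursion=true:
Sum P(scram|·) weighted by the priors over both values of stuck control-rod sensor:
  P(scram | genuine neutron-flux excursion) = 0.47×0.68 + 0.87×0.32
        = 0.319600 + 0.278400 = 0.598000
Configurations with stuck control-rod sensor contribute 0.278400, so
  P(stuck control-rod sensor | scram, genuine neutron-flux excursion) = 0.278400 / 0.598000 ≈ 0.466
The drop from 0.716 to 0.466 is the explaining-away (discounting) effect.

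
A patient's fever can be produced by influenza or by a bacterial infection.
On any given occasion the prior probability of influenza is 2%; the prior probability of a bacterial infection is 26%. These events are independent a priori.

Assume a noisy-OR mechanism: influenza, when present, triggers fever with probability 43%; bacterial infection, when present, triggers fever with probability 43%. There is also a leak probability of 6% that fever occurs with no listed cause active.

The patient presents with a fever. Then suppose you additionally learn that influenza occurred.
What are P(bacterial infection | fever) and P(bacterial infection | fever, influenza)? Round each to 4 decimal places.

P(bacterial infection | fever) ≈ 0.7075; P(bacterial infection | fever, influenza) ≈ 0.3446

Under noisy-OR, P(fever | causes) = 1 − (1−0.06)·∏(1−qᵢ) over the active causes.
Numerator (weight on configurations with bacterial infection): 0.118278 + 0.003612 = 0.121890
Normalizer over all consistent configurations: 0.06*0.98*0.74 + 0.4642*0.98*0.26 + 0.4642*0.02*0.74 + 0.694594*0.02*0.26 = 0.172272
P(bacterial infection | fever) = 0.121890/0.172272 ≈ 0.7075

Now also conditioning on influenza=true:
P(fever | influenza) = 0.4642×0.74 + 0.694594×0.26 = 0.343508 + 0.180594 = 0.524102
The bacterial infection-present share is 0.694594×0.26 = 0.180594.
So P(bacterial infection | fever, influenza) = 0.180594/0.524102 ≈ 0.3446.
This is intercausal reasoning (explaining away): once influenza accounts for the fever, bacterial infection becomes less likely.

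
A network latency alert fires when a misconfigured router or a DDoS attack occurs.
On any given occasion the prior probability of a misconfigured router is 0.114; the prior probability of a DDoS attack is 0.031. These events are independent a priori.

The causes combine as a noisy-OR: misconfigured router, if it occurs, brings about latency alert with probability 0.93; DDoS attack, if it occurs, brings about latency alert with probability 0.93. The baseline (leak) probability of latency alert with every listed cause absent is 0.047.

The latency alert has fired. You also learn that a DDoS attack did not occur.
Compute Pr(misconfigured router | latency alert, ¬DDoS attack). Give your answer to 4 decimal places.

Pr(misconfigured router | latency alert, ¬DDoS attack) ≈ 0.7187

Under noisy-OR, P(latency alert | causes) = 1 − (1−0.047)·∏(1−qᵢ) over the active causes.
P(latency alert | ¬DDoS attack) = 0.047·0.886 + 0.93329·0.114 = 0.041642 + 0.106395 = 0.148037
The misconfigured router-present share is 0.93329·0.114 = 0.106395.
Hence the posterior is 0.106395/0.148037 ≈ 0.7187.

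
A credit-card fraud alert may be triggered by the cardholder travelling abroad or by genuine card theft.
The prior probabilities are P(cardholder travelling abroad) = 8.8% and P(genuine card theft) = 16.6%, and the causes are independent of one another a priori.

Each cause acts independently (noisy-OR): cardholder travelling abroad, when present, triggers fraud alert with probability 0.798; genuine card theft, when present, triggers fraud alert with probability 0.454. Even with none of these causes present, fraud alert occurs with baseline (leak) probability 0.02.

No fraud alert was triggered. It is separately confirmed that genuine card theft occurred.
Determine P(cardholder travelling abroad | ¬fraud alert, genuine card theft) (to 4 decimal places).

Under noisy-OR, P(fraud alert | causes) = 1 − (1−0.02)·∏(1−qᵢ) over the active causes.
Weight on cardholder travelling abroad=true, given the evidence: 0.108086·0.088 = 0.009512
Denominator P(¬fraud alert | genuine card theft): 0.53508·0.912 + 0.108086·0.088 = 0.497505
P(cardholder travelling abroad | ¬fraud alert, genuine card theft) = 0.009512/0.497505 ≈ 0.0191

P(cardholder travelling abroad | ¬fraud alert, genuine card theft) ≈ 0.0191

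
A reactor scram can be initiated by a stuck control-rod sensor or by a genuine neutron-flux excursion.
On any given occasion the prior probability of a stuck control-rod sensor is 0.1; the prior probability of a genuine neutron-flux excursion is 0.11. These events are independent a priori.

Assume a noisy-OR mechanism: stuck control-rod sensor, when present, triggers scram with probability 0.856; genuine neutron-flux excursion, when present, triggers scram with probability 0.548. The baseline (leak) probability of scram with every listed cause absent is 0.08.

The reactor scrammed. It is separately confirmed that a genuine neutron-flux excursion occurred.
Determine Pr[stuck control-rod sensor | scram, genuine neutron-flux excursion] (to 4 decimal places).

Under noisy-OR, P(scram | causes) = 1 − (1−0.08)·∏(1−qᵢ) over the active causes.
P(scram | genuine neutron-flux excursion) = 0.58416·0.9 + 0.940119·0.1 = 0.525744 + 0.094012 = 0.619756
Of this, 0.094012 comes from 0.940119·0.1 (the stuck control-rod sensor=true cases).
P(stuck control-rod sensor | scram, genuine neutron-flux excursion) = 0.094012 / 0.619756 ≈ 0.1517

Pr[stuck control-rod sensor | scram, genuine neutron-flux excursion] ≈ 0.1517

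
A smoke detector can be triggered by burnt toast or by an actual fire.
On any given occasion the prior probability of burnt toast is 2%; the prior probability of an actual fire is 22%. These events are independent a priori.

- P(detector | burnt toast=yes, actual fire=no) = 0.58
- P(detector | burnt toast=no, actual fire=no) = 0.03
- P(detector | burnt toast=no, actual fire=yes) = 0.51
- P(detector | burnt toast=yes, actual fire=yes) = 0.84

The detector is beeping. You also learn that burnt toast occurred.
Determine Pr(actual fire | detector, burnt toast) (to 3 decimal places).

Pr(actual fire | detector, burnt toast) ≈ 0.290

P(detector | burnt toast) = 0.58*0.78 + 0.84*0.22 = 0.452400 + 0.184800 = 0.637200
Restricting to configurations with actual fire present: 0.84*0.22 = 0.184800.
So P(actual fire | detector, burnt toast) = 0.184800/0.637200 ≈ 0.290.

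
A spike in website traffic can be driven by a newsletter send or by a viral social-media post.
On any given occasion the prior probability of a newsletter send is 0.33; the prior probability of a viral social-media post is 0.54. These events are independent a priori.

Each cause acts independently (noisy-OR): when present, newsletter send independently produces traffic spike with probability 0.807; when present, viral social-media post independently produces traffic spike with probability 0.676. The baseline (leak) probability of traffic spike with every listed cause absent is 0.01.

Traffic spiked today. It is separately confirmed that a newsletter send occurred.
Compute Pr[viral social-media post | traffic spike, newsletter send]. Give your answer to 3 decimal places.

Pr[viral social-media post | traffic spike, newsletter send] ≈ 0.577

Under noisy-OR, P(traffic spike | causes) = 1 − (1−0.01)·∏(1−qᵢ) over the active causes.
Sum P(traffic spike|·) weighted by the priors over both values of viral social-media post:
  P(traffic spike | newsletter send) = 0.80893*0.46 + 0.938093*0.54
        = 0.372108 + 0.506570 = 0.878678
Configurations with viral social-media post contribute 0.506570, so
  P(viral social-media post | traffic spike, newsletter send) = 0.506570 / 0.878678 ≈ 0.577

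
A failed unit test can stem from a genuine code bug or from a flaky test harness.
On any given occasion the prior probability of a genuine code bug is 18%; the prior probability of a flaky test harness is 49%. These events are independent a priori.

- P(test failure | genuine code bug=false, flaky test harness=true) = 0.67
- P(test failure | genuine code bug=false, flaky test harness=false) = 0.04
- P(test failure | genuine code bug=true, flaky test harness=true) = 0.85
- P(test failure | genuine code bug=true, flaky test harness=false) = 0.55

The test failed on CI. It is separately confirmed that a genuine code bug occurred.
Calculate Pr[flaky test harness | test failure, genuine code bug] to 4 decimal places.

Enumerate both values of flaky test harness and weight by the priors:
  P(test failure | genuine code bug) = 0.55*0.51 + 0.85*0.49
        = 0.280500 + 0.416500 = 0.697000
Configurations with flaky test harness contribute 0.416500, so
  P(flaky test harness | test failure, genuine code bug) = 0.416500 / 0.697000 ≈ 0.5976

Pr[flaky test harness | test failure, genuine code bug] ≈ 0.5976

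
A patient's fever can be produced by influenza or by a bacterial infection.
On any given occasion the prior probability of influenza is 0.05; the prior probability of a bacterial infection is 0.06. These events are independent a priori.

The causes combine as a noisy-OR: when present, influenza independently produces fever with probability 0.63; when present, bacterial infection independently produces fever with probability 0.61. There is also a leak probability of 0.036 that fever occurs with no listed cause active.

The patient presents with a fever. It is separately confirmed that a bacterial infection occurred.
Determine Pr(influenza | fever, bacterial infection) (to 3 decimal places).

Under noisy-OR, P(fever | causes) = 1 − (1−0.036)·∏(1−qᵢ) over the active causes.
Enumerate both values of influenza and weight by the priors:
  P(fever | bacterial infection) = 0.62404*0.95 + 0.860895*0.05
        = 0.592838 + 0.043045 = 0.635883
Configurations with influenza contribute 0.043045, so
  P(influenza | fever, bacterial infection) = 0.043045 / 0.635883 ≈ 0.068

Pr(influenza | fever, bacterial infection) ≈ 0.068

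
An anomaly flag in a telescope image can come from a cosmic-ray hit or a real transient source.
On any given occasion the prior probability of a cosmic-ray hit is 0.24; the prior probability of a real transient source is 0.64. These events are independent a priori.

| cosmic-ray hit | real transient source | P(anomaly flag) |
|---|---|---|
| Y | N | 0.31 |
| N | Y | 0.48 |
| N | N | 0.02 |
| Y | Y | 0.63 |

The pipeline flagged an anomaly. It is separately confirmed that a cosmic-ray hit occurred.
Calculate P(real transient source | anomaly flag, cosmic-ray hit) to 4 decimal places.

P(real transient source | anomaly flag, cosmic-ray hit) ≈ 0.7832

Numerator (weight on configurations with real transient source): 0.63*0.64 = 0.403200
The normalizing constant is 0.31*0.36 + 0.63*0.64 = 0.514800
P(real transient source | anomaly flag, cosmic-ray hit) = 0.403200/0.514800 ≈ 0.7832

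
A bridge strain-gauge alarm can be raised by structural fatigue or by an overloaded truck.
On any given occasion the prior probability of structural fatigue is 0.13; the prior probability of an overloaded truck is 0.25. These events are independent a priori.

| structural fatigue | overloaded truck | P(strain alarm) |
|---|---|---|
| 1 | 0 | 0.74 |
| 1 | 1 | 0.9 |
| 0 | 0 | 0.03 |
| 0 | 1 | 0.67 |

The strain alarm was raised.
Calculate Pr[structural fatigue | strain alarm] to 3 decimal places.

Sum P(strain alarm|·) weighted by the priors over the 4 (structural fatigue, overloaded truck) configurations:
  P(strain alarm) = 0.03*0.87*0.75 + 0.67*0.87*0.25 + 0.74*0.13*0.75 + 0.9*0.13*0.25
        = 0.019575 + 0.145725 + 0.072150 + 0.029250 = 0.266700
Configurations with structural fatigue contribute 0.101400, so
  P(structural fatigue | strain alarm) = 0.101400 / 0.266700 ≈ 0.380

Pr[structural fatigue | strain alarm] ≈ 0.380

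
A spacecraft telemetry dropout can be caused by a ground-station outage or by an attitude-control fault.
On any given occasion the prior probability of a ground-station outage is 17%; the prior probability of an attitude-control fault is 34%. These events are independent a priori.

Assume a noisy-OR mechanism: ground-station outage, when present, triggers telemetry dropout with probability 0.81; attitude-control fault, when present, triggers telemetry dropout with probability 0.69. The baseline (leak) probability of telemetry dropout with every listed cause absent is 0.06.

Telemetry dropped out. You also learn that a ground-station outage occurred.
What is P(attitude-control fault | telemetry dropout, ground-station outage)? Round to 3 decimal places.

P(attitude-control fault | telemetry dropout, ground-station outage) ≈ 0.372

Under noisy-OR, P(telemetry dropout | causes) = 1 − (1−0.06)·∏(1−qᵢ) over the active causes.
Enumerate both values of attitude-control fault and weight by the priors:
  P(telemetry dropout | ground-station outage) = 0.8214*0.66 + 0.944634*0.34
        = 0.542124 + 0.321176 = 0.863300
Keeping only the attitude-control fault-present terms gives 0.321176, so
  P(attitude-control fault | telemetry dropout, ground-station outage) = 0.321176 / 0.863300 ≈ 0.372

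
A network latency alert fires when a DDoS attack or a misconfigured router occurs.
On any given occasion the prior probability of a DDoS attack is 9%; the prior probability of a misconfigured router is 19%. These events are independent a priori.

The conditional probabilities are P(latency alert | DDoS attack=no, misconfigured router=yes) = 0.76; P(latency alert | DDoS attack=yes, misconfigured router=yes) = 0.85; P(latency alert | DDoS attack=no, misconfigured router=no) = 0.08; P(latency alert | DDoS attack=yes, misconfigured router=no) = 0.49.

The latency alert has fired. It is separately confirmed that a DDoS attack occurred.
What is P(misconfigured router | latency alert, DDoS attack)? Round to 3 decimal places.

For the numerator, keep only misconfigured router=true terms: 0.85·0.19 = 0.161500
The normalizing constant is 0.49·0.81 + 0.85·0.19 = 0.558400
Posterior = 0.161500 / 0.558400 ≈ 0.289

P(misconfigured router | latency alert, DDoS attack) ≈ 0.289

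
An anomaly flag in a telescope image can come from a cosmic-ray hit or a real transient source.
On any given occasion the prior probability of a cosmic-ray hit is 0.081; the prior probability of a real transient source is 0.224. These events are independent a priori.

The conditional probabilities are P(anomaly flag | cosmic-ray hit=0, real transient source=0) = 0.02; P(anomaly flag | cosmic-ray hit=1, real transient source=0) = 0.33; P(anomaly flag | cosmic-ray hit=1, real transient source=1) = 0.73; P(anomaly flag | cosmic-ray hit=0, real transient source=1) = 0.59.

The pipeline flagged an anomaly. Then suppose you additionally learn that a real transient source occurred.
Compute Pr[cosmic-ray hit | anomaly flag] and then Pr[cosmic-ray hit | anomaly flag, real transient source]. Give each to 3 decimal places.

P(anomaly flag) = 0.02·0.919·0.776 + 0.59·0.919·0.224 + 0.33·0.081·0.776 + 0.73·0.081·0.224 = 0.014263 + 0.121455 + 0.020742 + 0.013245 = 0.169705
The cosmic-ray hit-present share is 0.020742 + 0.013245 = 0.033987.
So P(cosmic-ray hit | anomaly flag) = 0.033987/0.169705 ≈ 0.200.

With the extra evidence:
Sum P(anomaly flag|·) weighted by the priors over both values of cosmic-ray hit:
  P(anomaly flag | real transient source) = 0.59×0.919 + 0.73×0.081
        = 0.542210 + 0.059130 = 0.601340
The terms with cosmic-ray hit present sum to 0.059130, so
  P(cosmic-ray hit | anomaly flag, real transient source) = 0.059130 / 0.601340 ≈ 0.098

Pr[cosmic-ray hit | anomaly flag] ≈ 0.200; Pr[cosmic-ray hit | anomaly flag, real transient source] ≈ 0.098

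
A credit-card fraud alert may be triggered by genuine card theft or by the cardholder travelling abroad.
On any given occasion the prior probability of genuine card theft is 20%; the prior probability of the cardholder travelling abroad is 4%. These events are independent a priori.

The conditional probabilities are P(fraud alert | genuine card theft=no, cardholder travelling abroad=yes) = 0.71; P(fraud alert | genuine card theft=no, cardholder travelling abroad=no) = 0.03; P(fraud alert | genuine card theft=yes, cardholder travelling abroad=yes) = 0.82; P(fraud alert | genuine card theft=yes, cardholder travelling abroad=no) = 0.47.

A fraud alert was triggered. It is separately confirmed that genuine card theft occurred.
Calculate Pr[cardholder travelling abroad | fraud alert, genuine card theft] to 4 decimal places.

Numerator (weight on configurations with cardholder travelling abroad): 0.82*0.04 = 0.032800
The normalizing constant is 0.47*0.96 + 0.82*0.04 = 0.484000
Posterior = 0.032800 / 0.484000 ≈ 0.0678

Pr[cardholder travelling abroad | fraud alert, genuine card theft] ≈ 0.0678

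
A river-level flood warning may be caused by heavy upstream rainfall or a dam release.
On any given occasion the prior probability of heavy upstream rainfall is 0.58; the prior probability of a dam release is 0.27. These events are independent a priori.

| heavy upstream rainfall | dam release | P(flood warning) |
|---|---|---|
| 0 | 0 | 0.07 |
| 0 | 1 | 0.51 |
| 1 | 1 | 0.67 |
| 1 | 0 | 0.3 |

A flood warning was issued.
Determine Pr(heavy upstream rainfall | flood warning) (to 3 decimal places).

Pr(heavy upstream rainfall | flood warning) ≈ 0.745

P(flood warning) = 0.07*0.42*0.73 + 0.51*0.42*0.27 + 0.3*0.58*0.73 + 0.67*0.58*0.27 = 0.021462 + 0.057834 + 0.127020 + 0.104922 = 0.311238
Of this, 0.231942 comes from 0.127020 + 0.104922 (the heavy upstream rainfall=true cases).
P(heavy upstream rainfall | flood warning) = 0.231942 / 0.311238 ≈ 0.745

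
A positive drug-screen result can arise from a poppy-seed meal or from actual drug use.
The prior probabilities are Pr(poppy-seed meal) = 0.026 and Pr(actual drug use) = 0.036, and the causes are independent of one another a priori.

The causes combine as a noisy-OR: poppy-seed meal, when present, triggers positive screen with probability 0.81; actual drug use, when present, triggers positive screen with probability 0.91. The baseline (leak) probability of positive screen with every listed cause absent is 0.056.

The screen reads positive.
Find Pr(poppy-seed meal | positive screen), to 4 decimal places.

Pr(poppy-seed meal | positive screen) ≈ 0.2024

Under noisy-OR, P(positive screen | causes) = 1 − (1−0.056)·∏(1−qᵢ) over the active causes.
P(positive screen) = 0.056×0.974×0.964 + 0.91504×0.974×0.036 + 0.82064×0.026×0.964 + 0.983858×0.026×0.036 = 0.052580 + 0.032085 + 0.020569 + 0.000921 = 0.106155
The poppy-seed meal-present share is 0.020569 + 0.000921 = 0.021490.
So P(poppy-seed meal | positive screen) = 0.021490/0.106155 ≈ 0.2024.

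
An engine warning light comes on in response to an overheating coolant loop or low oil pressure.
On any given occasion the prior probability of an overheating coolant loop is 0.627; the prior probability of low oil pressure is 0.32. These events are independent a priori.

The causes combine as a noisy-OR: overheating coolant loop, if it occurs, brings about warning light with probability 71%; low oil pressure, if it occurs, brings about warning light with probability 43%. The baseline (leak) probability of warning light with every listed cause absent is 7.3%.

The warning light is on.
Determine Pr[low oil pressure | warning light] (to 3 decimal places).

Pr[low oil pressure | warning light] ≈ 0.406

Under noisy-OR, P(warning light | causes) = 1 − (1−0.073)·∏(1−qᵢ) over the active causes.
Numerator (weight on configurations with low oil pressure): 0.056291 + 0.169895 = 0.226186
Denominator P(warning light): 0.073·0.373·0.68 + 0.47161·0.373·0.32 + 0.73117·0.627·0.68 + 0.846767·0.627·0.32 = 0.556444
Posterior = 0.226186 / 0.556444 ≈ 0.406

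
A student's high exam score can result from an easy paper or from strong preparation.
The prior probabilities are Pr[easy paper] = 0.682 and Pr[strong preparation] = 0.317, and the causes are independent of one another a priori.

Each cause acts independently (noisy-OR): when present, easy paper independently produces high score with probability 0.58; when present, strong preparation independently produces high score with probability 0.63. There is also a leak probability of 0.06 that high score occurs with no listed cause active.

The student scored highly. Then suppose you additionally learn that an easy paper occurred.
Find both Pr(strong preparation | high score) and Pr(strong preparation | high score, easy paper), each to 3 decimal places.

Pr(strong preparation | high score) ≈ 0.459; Pr(strong preparation | high score, easy paper) ≈ 0.396

Under noisy-OR, P(high score | causes) = 1 − (1−0.06)·∏(1−qᵢ) over the active causes.
For the numerator, keep only strong preparation=true terms: 0.065746 + 0.184613 = 0.250359
Denominator P(high score): 0.06*0.318*0.683 + 0.6522*0.318*0.317 + 0.6052*0.682*0.683 + 0.853924*0.682*0.317 = 0.545297
P(strong preparation | high score) = 0.250359/0.545297 ≈ 0.459

Now also conditioning on easy paper=true:
Numerator (weight on configurations with strong preparation): 0.853924×0.317 = 0.270694
Denominator P(high score | easy paper): 0.6052×0.683 + 0.853924×0.317 = 0.684046
P(strong preparation | high score, easy paper) = 0.270694/0.684046 ≈ 0.396
Conditioning on easy paper lowers the posterior on strong preparation: the classic explaining-away effect in a common-effect structure.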